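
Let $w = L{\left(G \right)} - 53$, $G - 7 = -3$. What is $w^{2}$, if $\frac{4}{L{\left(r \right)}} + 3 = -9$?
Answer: $\frac{25600}{9} \approx 2844.4$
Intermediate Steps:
$G = 4$ ($G = 7 - 3 = 4$)
$L{\left(r \right)} = - \frac{1}{3}$ ($L{\left(r \right)} = \frac{4}{-3 - 9} = \frac{4}{-12} = 4 \left(- \frac{1}{12}\right) = - \frac{1}{3}$)
$w = - \frac{160}{3}$ ($w = - \frac{1}{3} - 53 = - \frac{160}{3} \approx -53.333$)
$w^{2} = \left(- \frac{160}{3}\right)^{2} = \frac{25600}{9}$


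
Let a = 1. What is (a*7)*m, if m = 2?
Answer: 14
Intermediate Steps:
(a*7)*m = (1*7)*2 = 7*2 = 14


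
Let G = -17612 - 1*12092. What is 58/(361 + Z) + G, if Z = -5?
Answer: -5287283/178 ≈ -29704.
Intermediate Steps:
G = -29704 (G = -17612 - 12092 = -29704)
58/(361 + Z) + G = 58/(361 - 5) - 29704 = 58/356 - 29704 = 58*(1/356) - 29704 = 29/178 - 29704 = -5287283/178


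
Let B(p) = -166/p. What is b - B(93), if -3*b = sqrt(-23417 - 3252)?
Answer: 166/93 - I*sqrt(26669)/3 ≈ 1.7849 - 54.435*I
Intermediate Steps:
b = -I*sqrt(26669)/3 (b = -sqrt(-23417 - 3252)/3 = -I*sqrt(26669)/3 ≈ -54.435*I)
b - B(93) = -I*sqrt(26669)/3 - (-166)/93 = -I*sqrt(26669)/3 - 1*(-166/93) = -I*sqrt(26669)/3 + 166/93 = 166/93 - I*sqrt(26669)/3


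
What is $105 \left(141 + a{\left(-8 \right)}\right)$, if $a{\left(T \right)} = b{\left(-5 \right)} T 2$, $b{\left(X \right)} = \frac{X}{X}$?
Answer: $13125$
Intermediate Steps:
$b{\left(X \right)} = 1$
$a{\left(T \right)} = 2 T$ ($a{\left(T \right)} = 1 T 2 = T 2 = 2 T$)
$105 \left(141 + a{\left(-8 \right)}\right) = 105 \left(141 + 2 \left(-8\right)\right) = 105 \left(141 - 16\right) = 105 \cdot 125 = 13125$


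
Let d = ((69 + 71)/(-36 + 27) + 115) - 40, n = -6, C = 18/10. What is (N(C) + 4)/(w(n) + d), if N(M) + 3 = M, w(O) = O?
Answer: 126/2405 ≈ 0.052391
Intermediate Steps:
C = 9/5 (C = 18*(⅒) = 9/5 ≈ 1.8000)
N(M) = -3 + M
d = 535/9 (d = (140/(-9) + 115) - 40 = (140*(-⅑) + 115) - 40 = (-140/9 + 115) - 40 = 895/9 - 40 = 535/9 ≈ 59.444)
(N(C) + 4)/(w(n) + d) = ((-3 + 9/5) + 4)/(-6 + 535/9) = (-6/5 + 4)/(481/9) = (14/5)*(9/481) = 126/2405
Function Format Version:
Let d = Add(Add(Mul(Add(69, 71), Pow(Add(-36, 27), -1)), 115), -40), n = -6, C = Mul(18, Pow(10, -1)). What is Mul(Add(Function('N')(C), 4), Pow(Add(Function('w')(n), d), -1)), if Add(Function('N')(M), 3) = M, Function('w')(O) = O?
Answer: Rational(126, 2405) ≈ 0.052391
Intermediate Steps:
C = Rational(9, 5) (C = Mul(18, Rational(1, 10)) = Rational(9, 5) ≈ 1.8000)
Function('N')(M) = Add(-3, M)
d = Rational(535, 9) (d = Add(Add(Mul(140, Pow(-9, -1)), 115), -40) = Add(Add(Mul(140, Rational(-1, 9)), 115), -40) = Add(Add(Rational(-140, 9), 115), -40) = Add(Rational(895, 9), -40) = Rational(535, 9) ≈ 59.444)
Mul(Add(Function('N')(C), 4), Pow(Add(Function('w')(n), d), -1)) = Mul(Add(Add(-3, Rational(9, 5)), 4), Pow(Add(-6, Rational(535, 9)), -1)) = Mul(Add(Rational(-6, 5), 4), Pow(Rational(481, 9), -1)) = Mul(Rational(14, 5), Rational(9, 481)) = Rational(126, 2405)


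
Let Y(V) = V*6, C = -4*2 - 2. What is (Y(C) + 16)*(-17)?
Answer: 748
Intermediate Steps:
C = -10 (C = -8 - 2 = -10)
Y(V) = 6*V
(Y(C) + 16)*(-17) = (6*(-10) + 16)*(-17) = (-60 + 16)*(-17) = -44*(-17) = 748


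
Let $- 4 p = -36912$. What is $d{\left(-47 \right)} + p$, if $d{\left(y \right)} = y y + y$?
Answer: $11390$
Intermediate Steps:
$p = 9228$ ($p = \left(- \frac{1}{4}\right) \left(-36912\right) = 9228$)
$d{\left(y \right)} = y + y^{2}$ ($d{\left(y \right)} = y^{2} + y = y + y^{2}$)
$d{\left(-47 \right)} + p = - 47 \left(1 - 47\right) + 9228 = \left(-47\right) \left(-46\right) + 9228 = 2162 + 9228 = 11390$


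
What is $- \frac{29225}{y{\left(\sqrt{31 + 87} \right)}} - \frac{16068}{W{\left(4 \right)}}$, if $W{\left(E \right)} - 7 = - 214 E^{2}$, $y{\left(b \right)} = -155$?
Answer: $\frac{6823491}{35309} \approx 193.25$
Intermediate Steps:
$W{\left(E \right)} = 7 - 214 E^{2}$
$- \frac{29225}{y{\left(\sqrt{31 + 87} \right)}} - \frac{16068}{W{\left(4 \right)}} = - \frac{29225}{-155} - \frac{16068}{7 - 214 \cdot 4^{2}} = \left(-29225\right) \left(- \frac{1}{155}\right) - \frac{16068}{7 - 3424} = \frac{5845}{31} - \frac{16068}{7 - 3424} = \frac{5845}{31} - \frac{16068}{-3417} = \frac{5845}{31} - - \frac{5356}{1139} = \frac{5845}{31} + \frac{5356}{1139} = \frac{6823491}{35309}$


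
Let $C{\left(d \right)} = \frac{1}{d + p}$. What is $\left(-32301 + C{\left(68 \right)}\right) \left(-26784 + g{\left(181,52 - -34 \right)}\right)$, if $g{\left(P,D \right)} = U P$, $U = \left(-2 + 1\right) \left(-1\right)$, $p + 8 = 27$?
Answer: $\frac{74759378158}{87} \approx 8.593 \cdot 10^{8}$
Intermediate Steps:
$p = 19$ ($p = -8 + 27 = 19$)
$U = 1$ ($U = \left(-1\right) \left(-1\right) = 1$)
$g{\left(P,D \right)} = P$ ($g{\left(P,D \right)} = 1 P = P$)
$C{\left(d \right)} = \frac{1}{19 + d}$ ($C{\left(d \right)} = \frac{1}{d + 19} = \frac{1}{19 + d}$)
$\left(-32301 + C{\left(68 \right)}\right) \left(-26784 + g{\left(181,52 - -34 \right)}\right) = \left(-32301 + \frac{1}{19 + 68}\right) \left(-26784 + 181\right) = \left(-32301 + \frac{1}{87}\right) \left(-26603\right) = \left(- \frac{2810186}{87}\right) \left(-26603\right) = \frac{74759378158}{87}$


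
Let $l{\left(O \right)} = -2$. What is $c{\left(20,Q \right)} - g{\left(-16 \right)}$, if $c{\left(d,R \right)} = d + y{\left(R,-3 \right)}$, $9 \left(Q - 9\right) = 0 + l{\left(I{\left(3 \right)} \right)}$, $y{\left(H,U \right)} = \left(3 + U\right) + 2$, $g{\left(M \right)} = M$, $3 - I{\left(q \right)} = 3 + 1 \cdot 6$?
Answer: $38$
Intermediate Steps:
$I{\left(q \right)} = -6$ ($I{\left(q \right)} = 3 - \left(3 + 1 \cdot 6\right) = 3 - \left(3 + 6\right) = 3 - 9 = -6$)
$y{\left(H,U \right)} = 5 + U$
$Q = \frac{79}{9}$ ($Q = 9 + \frac{0 - 2}{9} = 9 + \frac{1}{9} \left(-2\right) = 9 - \frac{2}{9} = \frac{79}{9} \approx 8.7778$)
$c{\left(d,R \right)} = 2 + d$ ($c{\left(d,R \right)} = d + \left(5 - 3\right) = d + 2 = 2 + d$)
$c{\left(20,Q \right)} - g{\left(-16 \right)} = \left(2 + 20\right) - -16 = 22 + 16 = 38$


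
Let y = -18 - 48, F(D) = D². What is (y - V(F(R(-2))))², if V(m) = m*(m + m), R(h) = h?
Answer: 9604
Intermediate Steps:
V(m) = 2*m² (V(m) = m*(2*m) = 2*m²)
y = -66
(y - V(F(R(-2))))² = (-66 - 2*((-2)²)²)² = (-66 - 2*4²)² = (-66 - 2*16)² = (-66 - 1*32)² = (-66 - 32)² = (-98)² = 9604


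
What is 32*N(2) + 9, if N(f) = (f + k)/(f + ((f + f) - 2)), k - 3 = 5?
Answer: 89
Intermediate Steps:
k = 8 (k = 3 + 5 = 8)
N(f) = (8 + f)/(-2 + 3*f) (N(f) = (f + 8)/(f + ((f + f) - 2)) = (8 + f)/(f + (2*f - 2)) = (8 + f)/(f + (-2 + 2*f)) = (8 + f)/(-2 + 3*f))
32*N(2) + 9 = 32*((8 + 2)/(-2 + 3*2)) + 9 = 32*(10/(-2 + 6)) + 9 = 32*(10/4) + 9 = 32*((¼)*10) + 9 = 32*(5/2) + 9 = 80 + 9 = 89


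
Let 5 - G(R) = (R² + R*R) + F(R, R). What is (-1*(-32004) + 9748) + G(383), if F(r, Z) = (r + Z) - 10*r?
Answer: -248557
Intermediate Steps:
F(r, Z) = Z - 9*r (F(r, Z) = (Z + r) - 10*r = Z - 9*r)
G(R) = 5 - 2*R² + 8*R (G(R) = 5 - ((R² + R*R) + (R - 9*R)) = 5 - ((R² + R²) - 8*R) = 5 - (2*R² - 8*R) = 5 - (-8*R + 2*R²) = 5 + (-2*R² + 8*R) = 5 - 2*R² + 8*R)
(-1*(-32004) + 9748) + G(383) = (-1*(-32004) + 9748) + (5 - 2*383² + 8*383) = (32004 + 9748) + (5 - 2*146689 + 3064) = 41752 + (5 - 293378 + 3064) = 41752 - 290309 = -248557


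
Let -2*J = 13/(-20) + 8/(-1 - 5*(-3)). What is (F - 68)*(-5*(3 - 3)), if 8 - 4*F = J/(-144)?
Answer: 0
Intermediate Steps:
J = 11/280 (J = -(13/(-20) + 8/(-1 - 5*(-3)))/2 = -(13*(-1/20) + 8/(-1 + 15))/2 = -(-13/20 + 8/14)/2 = -(-13/20 + 8*(1/14))/2 = -(-13/20 + 4/7)/2 = -½*(-11/140) = 11/280 ≈ 0.039286)
F = 322571/161280 (F = 2 - 11/(1120*(-144)) = 2 - 11*(-1)/(1120*144) = 2 - ¼*(-11/40320) = 2 + 11/161280 = 322571/161280 ≈ 2.0001)
(F - 68)*(-5*(3 - 3)) = (322571/161280 - 68)*(-5*(3 - 3)) = -(-10644469)*0/32256 = -10644469/161280*0 = 0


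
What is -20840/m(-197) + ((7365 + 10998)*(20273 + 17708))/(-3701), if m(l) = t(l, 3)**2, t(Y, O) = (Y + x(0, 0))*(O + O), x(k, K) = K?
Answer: -243604342303153/1292688981 ≈ -1.8845e+5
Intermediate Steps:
t(Y, O) = 2*O*Y (t(Y, O) = (Y + 0)*(O + O) = Y*(2*O) = 2*O*Y)
m(l) = 36*l**2 (m(l) = (2*3*l)**2 = (6*l)**2 = 36*l**2)
-20840/m(-197) + ((7365 + 10998)*(20273 + 17708))/(-3701) = -20840/(36*(-197)**2) + ((7365 + 10998)*(20273 + 17708))/(-3701) = -20840/(36*38809) + (18363*37981)*(-1/3701) = -20840/1397124 + 697445103*(-1/3701) = -20840*1/1397124 - 697445103/3701 = -5210/349281 - 697445103/3701 = -243604342303153/1292688981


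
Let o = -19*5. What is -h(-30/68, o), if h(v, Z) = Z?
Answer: 95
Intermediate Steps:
o = -95
-h(-30/68, o) = -1*(-95) = 95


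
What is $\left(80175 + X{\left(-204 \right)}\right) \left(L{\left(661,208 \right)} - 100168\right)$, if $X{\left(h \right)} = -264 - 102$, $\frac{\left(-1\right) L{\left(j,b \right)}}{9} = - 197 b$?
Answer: $21437974344$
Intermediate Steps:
$L{\left(j,b \right)} = 1773 b$ ($L{\left(j,b \right)} = - 9 \left(- 197 b\right) = 1773 b$)
$X{\left(h \right)} = -366$
$\left(80175 + X{\left(-204 \right)}\right) \left(L{\left(661,208 \right)} - 100168\right) = \left(80175 - 366\right) \left(1773 \cdot 208 - 100168\right) = 79809 \left(368784 - 100168\right) = 79809 \cdot 268616 = 21437974344$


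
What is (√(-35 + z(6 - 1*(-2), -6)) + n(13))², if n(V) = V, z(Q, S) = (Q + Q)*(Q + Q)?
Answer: (13 + √221)² ≈ 776.52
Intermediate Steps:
z(Q, S) = 4*Q² (z(Q, S) = (2*Q)*(2*Q) = 4*Q²)
(√(-35 + z(6 - 1*(-2), -6)) + n(13))² = (√(-35 + 4*(6 - 1*(-2))²) + 13)² = (√(-35 + 4*(6 + 2)²) + 13)² = (√(-35 + 4*8²) + 13)² = (√(-35 + 4*64) + 13)² = (√(-35 + 256) + 13)² = (√221 + 13)² = (13 + √221)²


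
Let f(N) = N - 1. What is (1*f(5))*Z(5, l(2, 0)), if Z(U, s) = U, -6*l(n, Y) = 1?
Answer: 20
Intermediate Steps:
l(n, Y) = -⅙ (l(n, Y) = -⅙*1 = -⅙)
f(N) = -1 + N
(1*f(5))*Z(5, l(2, 0)) = (1*(-1 + 5))*5 = (1*4)*5 = 4*5 = 20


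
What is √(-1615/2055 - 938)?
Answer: I*√158580651/411 ≈ 30.64*I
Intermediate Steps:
√(-1615/2055 - 938) = √(-1615*1/2055 - 938) = √(-323/411 - 938) = √(-385841/411) = I*√158580651/411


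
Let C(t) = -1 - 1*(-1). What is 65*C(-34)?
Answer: 0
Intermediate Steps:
C(t) = 0 (C(t) = -1 + 1 = 0)
65*C(-34) = 65*0 = 0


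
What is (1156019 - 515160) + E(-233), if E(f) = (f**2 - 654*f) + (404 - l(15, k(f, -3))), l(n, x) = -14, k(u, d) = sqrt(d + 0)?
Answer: 847948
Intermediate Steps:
k(u, d) = sqrt(d)
E(f) = 418 + f**2 - 654*f (E(f) = (f**2 - 654*f) + (404 - 1*(-14)) = (f**2 - 654*f) + (404 + 14) = (f**2 - 654*f) + 418 = 418 + f**2 - 654*f)
(1156019 - 515160) + E(-233) = (1156019 - 515160) + (418 + (-233)**2 - 654*(-233)) = 640859 + (418 + 54289 + 152382) = 640859 + 207089 = 847948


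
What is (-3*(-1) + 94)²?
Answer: 9409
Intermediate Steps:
(-3*(-1) + 94)² = (3 + 94)² = 97² = 9409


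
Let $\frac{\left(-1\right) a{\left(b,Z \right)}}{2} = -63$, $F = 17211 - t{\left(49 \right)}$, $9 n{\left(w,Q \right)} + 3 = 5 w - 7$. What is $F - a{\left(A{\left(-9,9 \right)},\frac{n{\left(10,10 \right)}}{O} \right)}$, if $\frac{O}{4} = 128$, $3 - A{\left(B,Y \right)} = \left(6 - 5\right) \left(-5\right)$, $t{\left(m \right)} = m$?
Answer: $17036$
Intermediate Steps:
$A{\left(B,Y \right)} = 8$ ($A{\left(B,Y \right)} = 3 - \left(6 - 5\right) \left(-5\right) = 3 - 1 \left(-5\right) = 3 - -5 = 3 + 5 = 8$)
$n{\left(w,Q \right)} = - \frac{10}{9} + \frac{5 w}{9}$ ($n{\left(w,Q \right)} = - \frac{1}{3} + \frac{5 w - 7}{9} = - \frac{1}{3} + \frac{-7 + 5 w}{9} = - \frac{1}{3} + \left(- \frac{7}{9} + \frac{5 w}{9}\right) = - \frac{10}{9} + \frac{5 w}{9}$)
$F = 17162$ ($F = 17211 - 49 = 17162$)
$O = 512$ ($O = 4 \cdot 128 = 512$)
$a{\left(b,Z \right)} = 126$ ($a{\left(b,Z \right)} = \left(-2\right) \left(-63\right) = 126$)
$F - a{\left(A{\left(-9,9 \right)},\frac{n{\left(10,10 \right)}}{O} \right)} = 17162 - 126 = 17036$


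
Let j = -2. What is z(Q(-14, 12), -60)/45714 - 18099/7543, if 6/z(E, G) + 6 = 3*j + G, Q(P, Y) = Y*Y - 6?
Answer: -522554725/217781496 ≈ -2.3994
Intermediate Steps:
Q(P, Y) = -6 + Y² (Q(P, Y) = Y² - 6 = -6 + Y²)
z(E, G) = 6/(-12 + G) (z(E, G) = 6/(-6 + (3*(-2) + G)) = 6/(-6 + (-6 + G)) = 6/(-12 + G))
z(Q(-14, 12), -60)/45714 - 18099/7543 = (6/(-12 - 60))/45714 - 18099/7543 = (6/(-72))*(1/45714) - 18099*1/7543 = (6*(-1/72))*(1/45714) - 18099/7543 = -1/12*1/45714 - 18099/7543 = -1/548568 - 18099/7543 = -522554725/217781496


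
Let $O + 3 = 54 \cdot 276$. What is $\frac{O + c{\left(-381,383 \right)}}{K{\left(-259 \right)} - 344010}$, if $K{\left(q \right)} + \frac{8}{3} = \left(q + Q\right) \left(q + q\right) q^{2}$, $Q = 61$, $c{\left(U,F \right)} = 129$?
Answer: $\frac{22545}{10319627507} \approx 2.1847 \cdot 10^{-6}$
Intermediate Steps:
$O = 14901$ ($O = -3 + 54 \cdot 276 = -3 + 14904 = 14901$)
$K{\left(q \right)} = - \frac{8}{3} + 2 q^{3} \left(61 + q\right)$ ($K{\left(q \right)} = - \frac{8}{3} + \left(q + 61\right) \left(q + q\right) q^{2} = - \frac{8}{3} + \left(61 + q\right) 2 q q^{2} = - \frac{8}{3} + 2 q \left(61 + q\right) q^{2} = - \frac{8}{3} + 2 q^{3} \left(61 + q\right)$)
$\frac{O + c{\left(-381,383 \right)}}{K{\left(-259 \right)} - 344010} = \frac{14901 + 129}{\left(- \frac{8}{3} + 2 \left(-259\right)^{4} + 122 \left(-259\right)^{3}\right) - 344010} = \frac{15030}{\left(- \frac{8}{3} + 2 \cdot 4499860561 + 122 \left(-17373979\right)\right) - 344010} = \frac{15030}{\left(- \frac{8}{3} + 8999721122 - 2119625438\right) - 344010} = \frac{15030}{\frac{20640287044}{3} - 344010} = \frac{15030}{\frac{20639255014}{3}} = 15030 \cdot \frac{3}{20639255014} = \frac{22545}{10319627507}$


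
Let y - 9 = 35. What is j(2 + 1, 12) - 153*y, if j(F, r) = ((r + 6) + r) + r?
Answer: -6690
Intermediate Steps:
y = 44 (y = 9 + 35 = 44)
j(F, r) = 6 + 3*r (j(F, r) = ((6 + r) + r) + r = (6 + 2*r) + r = 6 + 3*r)
j(2 + 1, 12) - 153*y = (6 + 3*12) - 153*44 = (6 + 36) - 6732 = 42 - 6732 = -6690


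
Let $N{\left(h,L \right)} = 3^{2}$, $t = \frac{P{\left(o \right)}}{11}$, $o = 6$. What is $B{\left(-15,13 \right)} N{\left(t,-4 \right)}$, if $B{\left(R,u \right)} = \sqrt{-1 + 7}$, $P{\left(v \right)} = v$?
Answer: $9 \sqrt{6} \approx 22.045$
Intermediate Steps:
$B{\left(R,u \right)} = \sqrt{6}$
$t = \frac{6}{11} \approx 0.54545$
$N{\left(h,L \right)} = 9$
$B{\left(-15,13 \right)} N{\left(t,-4 \right)} = \sqrt{6} \cdot 9 = 9 \sqrt{6}$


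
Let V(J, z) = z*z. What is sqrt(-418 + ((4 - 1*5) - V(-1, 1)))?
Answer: 2*I*sqrt(105) ≈ 20.494*I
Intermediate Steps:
V(J, z) = z**2
sqrt(-418 + ((4 - 1*5) - V(-1, 1))) = sqrt(-418 + ((4 - 1*5) - 1*1**2)) = sqrt(-418 + ((4 - 5) - 1*1)) = sqrt(-418 + (-1 - 1)) = sqrt(-418 - 2) = sqrt(-420) = 2*I*sqrt(105)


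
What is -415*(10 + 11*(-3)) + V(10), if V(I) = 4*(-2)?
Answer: 9537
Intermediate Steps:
V(I) = -8
-415*(10 + 11*(-3)) + V(10) = -415*(10 + 11*(-3)) - 8 = -415*(10 - 33) - 8 = -415*(-23) - 8 = 9545 - 8 = 9537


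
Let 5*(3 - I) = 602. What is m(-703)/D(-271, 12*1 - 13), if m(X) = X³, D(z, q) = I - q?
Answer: 1737144635/582 ≈ 2.9848e+6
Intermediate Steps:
I = -587/5 (I = 3 - ⅕*602 = 3 - 602/5 = -587/5 ≈ -117.40)
D(z, q) = -587/5 - q
m(-703)/D(-271, 12*1 - 13) = (-703)³/(-587/5 - (12*1 - 13)) = -347428927/(-587/5 - (12 - 13)) = -347428927/(-587/5 - 1*(-1)) = -347428927/(-587/5 + 1) = -347428927/(-582/5) = -347428927*(-5/582) = 1737144635/582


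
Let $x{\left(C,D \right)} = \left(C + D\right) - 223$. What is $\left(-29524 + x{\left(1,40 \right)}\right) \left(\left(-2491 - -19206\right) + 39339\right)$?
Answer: $-1665140124$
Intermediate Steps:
$x{\left(C,D \right)} = -223 + C + D$
$\left(-29524 + x{\left(1,40 \right)}\right) \left(\left(-2491 - -19206\right) + 39339\right) = \left(-29524 + \left(-223 + 1 + 40\right)\right) \left(\left(-2491 - -19206\right) + 39339\right) = \left(-29524 - 182\right) \left(\left(-2491 + 19206\right) + 39339\right) = - 29706 \left(16715 + 39339\right) = \left(-29706\right) 56054 = -1665140124$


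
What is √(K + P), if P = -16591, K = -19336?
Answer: I*√35927 ≈ 189.54*I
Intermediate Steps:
√(K + P) = √(-19336 - 16591) = √(-35927) = I*√35927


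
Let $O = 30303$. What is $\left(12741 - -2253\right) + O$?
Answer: $45297$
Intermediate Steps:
$\left(12741 - -2253\right) + O = \left(12741 - -2253\right) + 30303 = \left(12741 + 2253\right) + 30303 = 14994 + 30303 = 45297$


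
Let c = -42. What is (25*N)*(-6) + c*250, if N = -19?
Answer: -7650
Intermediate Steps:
(25*N)*(-6) + c*250 = (25*(-19))*(-6) - 42*250 = -475*(-6) - 10500 = 2850 - 10500 = -7650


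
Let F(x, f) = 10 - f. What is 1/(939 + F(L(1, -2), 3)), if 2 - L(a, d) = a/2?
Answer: 1/946 ≈ 0.0010571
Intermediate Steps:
L(a, d) = 2 - a/2
1/(939 + F(L(1, -2), 3)) = 1/(939 + (10 - 1*3)) = 1/(939 + (10 - 3)) = 1/(939 + 7) = 1/946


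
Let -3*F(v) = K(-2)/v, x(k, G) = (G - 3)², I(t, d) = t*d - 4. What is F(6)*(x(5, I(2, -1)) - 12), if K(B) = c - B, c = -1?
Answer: -23/6 ≈ -3.8333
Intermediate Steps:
K(B) = -1 - B
I(t, d) = -4 + d*t (I(t, d) = d*t - 4 = -4 + d*t)
x(k, G) = (-3 + G)²
F(v) = -1/(3*v) (F(v) = -(-1 - 1*(-2))/(3*v) = -(-1 + 2)/(3*v) = -1/(3*v))
F(6)*(x(5, I(2, -1)) - 12) = (-⅓/6)*((-3 + (-4 - 1*2))² - 12) = (-⅓*⅙)*((-3 + (-4 - 2))² - 12) = -((-3 - 6)² - 12)/18 = -((-9)² - 12)/18 = -(81 - 12)/18 = -1/18*69 = -23/6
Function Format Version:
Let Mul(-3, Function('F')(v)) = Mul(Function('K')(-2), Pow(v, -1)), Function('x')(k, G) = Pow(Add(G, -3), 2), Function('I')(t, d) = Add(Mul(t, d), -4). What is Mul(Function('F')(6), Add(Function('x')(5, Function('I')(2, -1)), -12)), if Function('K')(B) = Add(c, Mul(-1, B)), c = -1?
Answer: Rational(-23, 6) ≈ -3.8333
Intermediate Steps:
Function('K')(B) = Add(-1, Mul(-1, B))
Function('I')(t, d) = Add(-4, Mul(d, t)) (Function('I')(t, d) = Add(Mul(d, t), -4) = Add(-4, Mul(d, t)))
Function('x')(k, G) = Pow(Add(-3, G), 2)
Function('F')(v) = Mul(Rational(-1, 3), Pow(v, -1)) (Function('F')(v) = Mul(Rational(-1, 3), Mul(Add(-1, Mul(-1, -2)), Pow(v, -1))) = Mul(Rational(-1, 3), Mul(Add(-1, 2), Pow(v, -1))) = Mul(Rational(-1, 3), Mul(1, Pow(v, -1))) = Mul(Rational(-1, 3), Pow(v, -1)))
Mul(Function('F')(6), Add(Function('x')(5, Function('I')(2, -1)), -12)) = Mul(Mul(Rational(-1, 3), Pow(6, -1)), Add(Pow(Add(-3, Add(-4, Mul(-1, 2))), 2), -12)) = Mul(Mul(Rational(-1, 3), Rational(1, 6)), Add(Pow(Add(-3, Add(-4, -2)), 2), -12)) = Mul(Rational(-1, 18), Add(Pow(Add(-3, -6), 2), -12)) = Mul(Rational(-1, 18), Add(Pow(-9, 2), -12)) = Mul(Rational(-1, 18), Add(81, -12)) = Mul(Rational(-1, 18), 69) = Rational(-23, 6)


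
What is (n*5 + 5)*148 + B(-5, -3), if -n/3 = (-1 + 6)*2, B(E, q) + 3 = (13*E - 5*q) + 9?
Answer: -21504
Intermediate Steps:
B(E, q) = 6 - 5*q + 13*E (B(E, q) = -3 + ((13*E - 5*q) + 9) = -3 + ((-5*q + 13*E) + 9) = -3 + (9 - 5*q + 13*E) = 6 - 5*q + 13*E)
n = -30 (n = -3*(-1 + 6)*2 = -15*2 = -3*10 = -30)
(n*5 + 5)*148 + B(-5, -3) = (-30*5 + 5)*148 + (6 - 5*(-3) + 13*(-5)) = (-150 + 5)*148 + (6 + 15 - 65) = -145*148 - 44 = -21460 - 44 = -21504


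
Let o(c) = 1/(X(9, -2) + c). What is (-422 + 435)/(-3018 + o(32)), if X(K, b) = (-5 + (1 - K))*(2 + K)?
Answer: -1443/334999 ≈ -0.0043075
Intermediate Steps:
X(K, b) = (-4 - K)*(2 + K)
o(c) = 1/(-143 + c) (o(c) = 1/((-8 - 1*9² - 6*9) + c) = 1/((-8 - 1*81 - 54) + c) = 1/((-8 - 81 - 54) + c) = 1/(-143 + c))
(-422 + 435)/(-3018 + o(32)) = (-422 + 435)/(-3018 + 1/(-143 + 32)) = 13/(-3018 + 1/(-111)) = 13/(-3018 - 1/111) = 13/(-334999/111) = 13*(-111/334999) = -1443/334999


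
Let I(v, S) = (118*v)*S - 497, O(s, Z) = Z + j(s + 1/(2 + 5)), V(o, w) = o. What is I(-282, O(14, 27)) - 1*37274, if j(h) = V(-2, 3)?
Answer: -869671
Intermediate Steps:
j(h) = -2
O(s, Z) = -2 + Z (O(s, Z) = Z - 2 = -2 + Z)
I(v, S) = -497 + 118*S*v (I(v, S) = 118*S*v - 497 = -497 + 118*S*v)
I(-282, O(14, 27)) - 1*37274 = (-497 + 118*(-2 + 27)*(-282)) - 1*37274 = (-497 + 118*25*(-282)) - 37274 = (-497 - 831900) - 37274 = -832397 - 37274 = -869671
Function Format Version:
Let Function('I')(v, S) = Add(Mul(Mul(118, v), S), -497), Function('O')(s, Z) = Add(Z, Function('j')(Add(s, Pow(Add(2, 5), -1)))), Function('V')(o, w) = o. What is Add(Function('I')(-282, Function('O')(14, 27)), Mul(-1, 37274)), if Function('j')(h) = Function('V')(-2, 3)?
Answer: -869671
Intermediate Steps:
Function('j')(h) = -2
Function('O')(s, Z) = Add(-2, Z) (Function('O')(s, Z) = Add(Z, -2) = Add(-2, Z))
Function('I')(v, S) = Add(-497, Mul(118, S, v)) (Function('I')(v, S) = Add(Mul(118, S, v), -497) = Add(-497, Mul(118, S, v)))
Add(Function('I')(-282, Function('O')(14, 27)), Mul(-1, 37274)) = Add(Add(-497, Mul(118, Add(-2, 27), -282)), Mul(-1, 37274)) = Add(Add(-497, Mul(118, 25, -282)), -37274) = Add(Add(-497, -831900), -37274) = Add(-832397, -37274) = -869671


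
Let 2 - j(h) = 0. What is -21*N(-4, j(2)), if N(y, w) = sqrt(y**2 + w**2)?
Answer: -42*sqrt(5) ≈ -93.915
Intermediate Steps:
j(h) = 2 (j(h) = 2 - 1*0 = 2 + 0 = 2)
N(y, w) = sqrt(w**2 + y**2)
-21*N(-4, j(2)) = -21*sqrt(2**2 + (-4)**2) = -21*sqrt(4 + 16) = -42*sqrt(5)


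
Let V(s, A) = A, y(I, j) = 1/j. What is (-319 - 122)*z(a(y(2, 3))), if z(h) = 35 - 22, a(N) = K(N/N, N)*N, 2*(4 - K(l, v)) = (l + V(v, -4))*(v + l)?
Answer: -5733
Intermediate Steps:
K(l, v) = 4 - (-4 + l)*(l + v)/2 (K(l, v) = 4 - (l - 4)*(v + l)/2 = 4 - (-4 + l)*(l + v)/2)
a(N) = N*(11/2 + 3*N/2) (a(N) = (4 + 2*(N/N) + 2*N - (N/N)**2/2 - N/N*N/2)*N = (4 + 2*1 + 2*N - 1/2*1**2 - 1/2*1*N)*N = (4 + 2 + 2*N - 1/2*1 - N/2)*N = (4 + 2 + 2*N - 1/2 - N/2)*N = (11/2 + 3*N/2)*N = N*(11/2 + 3*N/2))
z(h) = 13
(-319 - 122)*z(a(y(2, 3))) = (-319 - 122)*13 = -441*13 = -5733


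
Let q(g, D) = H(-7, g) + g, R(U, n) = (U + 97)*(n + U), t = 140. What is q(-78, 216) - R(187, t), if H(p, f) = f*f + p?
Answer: -86869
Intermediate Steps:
R(U, n) = (97 + U)*(U + n)
H(p, f) = p + f² (H(p, f) = f² + p = p + f²)
q(g, D) = -7 + g + g² (q(g, D) = (-7 + g²) + g = -7 + g + g²)
q(-78, 216) - R(187, t) = (-7 - 78 + (-78)²) - (187² + 97*187 + 97*140 + 187*140) = (-7 - 78 + 6084) - (34969 + 18139 + 13580 + 26180) = 5999 - 1*92868 = 5999 - 92868 = -86869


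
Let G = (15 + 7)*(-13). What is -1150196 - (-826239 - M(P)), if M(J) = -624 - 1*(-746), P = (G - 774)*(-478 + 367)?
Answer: -323835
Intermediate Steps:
G = -286 (G = 22*(-13) = -286)
P = 117660 (P = (-286 - 774)*(-478 + 367) = -1060*(-111) = 117660)
M(J) = 122 (M(J) = -624 + 746 = 122)
-1150196 - (-826239 - M(P)) = -1150196 - (-826239 - 1*122) = -1150196 - (-826239 - 122) = -1150196 - 1*(-826361) = -1150196 + 826361 = -323835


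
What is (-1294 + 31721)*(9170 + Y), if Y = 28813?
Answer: 1155708741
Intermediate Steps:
(-1294 + 31721)*(9170 + Y) = (-1294 + 31721)*(9170 + 28813) = 30427*37983 = 1155708741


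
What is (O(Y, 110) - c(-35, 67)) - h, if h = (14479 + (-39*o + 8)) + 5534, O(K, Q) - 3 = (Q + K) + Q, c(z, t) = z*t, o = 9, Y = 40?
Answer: -17062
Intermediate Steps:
c(z, t) = t*z
O(K, Q) = 3 + K + 2*Q (O(K, Q) = 3 + ((Q + K) + Q) = 3 + ((K + Q) + Q) = 3 + (K + 2*Q) = 3 + K + 2*Q)
h = 19670 (h = (14479 + (-39*9 + 8)) + 5534 = (14479 + (-351 + 8)) + 5534 = (14479 - 343) + 5534 = 14136 + 5534 = 19670)
(O(Y, 110) - c(-35, 67)) - h = ((3 + 40 + 2*110) - 67*(-35)) - 1*19670 = ((3 + 40 + 220) - 1*(-2345)) - 19670 = (263 + 2345) - 19670 = 2608 - 19670 = -17062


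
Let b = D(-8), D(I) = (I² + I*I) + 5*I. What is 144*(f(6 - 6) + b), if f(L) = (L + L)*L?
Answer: 12672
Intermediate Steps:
D(I) = 2*I² + 5*I (D(I) = (I² + I²) + 5*I = 2*I² + 5*I)
f(L) = 2*L² (f(L) = (2*L)*L = 2*L²)
b = 88 (b = -8*(5 + 2*(-8)) = -8*(5 - 16) = -8*(-11) = 88)
144*(f(6 - 6) + b) = 144*(2*(6 - 6)² + 88) = 144*(2*0² + 88) = 144*(2*0 + 88) = 144*(0 + 88) = 144*88 = 12672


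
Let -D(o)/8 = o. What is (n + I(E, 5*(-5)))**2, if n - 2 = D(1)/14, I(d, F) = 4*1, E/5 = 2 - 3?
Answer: 1444/49 ≈ 29.469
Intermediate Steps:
E = -5 (E = 5*(2 - 3) = 5*(-1) = -5)
D(o) = -8*o
I(d, F) = 4
n = 10/7 (n = 2 - 8*1/14 = 2 - 4/7 = 10/7 ≈ 1.4286)
(n + I(E, 5*(-5)))**2 = (10/7 + 4)**2 = (38/7)**2 = 1444/49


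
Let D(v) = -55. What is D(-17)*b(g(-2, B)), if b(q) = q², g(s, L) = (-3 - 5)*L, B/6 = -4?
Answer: -2027520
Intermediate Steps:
B = -24 (B = 6*(-4) = -24)
g(s, L) = -8*L
D(-17)*b(g(-2, B)) = -55*(-8*(-24))² = -55*192² = -55*36864 = -2027520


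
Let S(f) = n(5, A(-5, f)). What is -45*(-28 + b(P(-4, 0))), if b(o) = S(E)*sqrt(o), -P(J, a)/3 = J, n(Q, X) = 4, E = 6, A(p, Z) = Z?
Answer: 1260 - 360*sqrt(3) ≈ 636.46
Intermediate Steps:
P(J, a) = -3*J
S(f) = 4
b(o) = 4*sqrt(o)
-45*(-28 + b(P(-4, 0))) = -45*(-28 + 4*sqrt(-3*(-4))) = -45*(-28 + 4*sqrt(12)) = -45*(-28 + 4*(2*sqrt(3))) = -45*(-28 + 8*sqrt(3)) = 1260 - 360*sqrt(3)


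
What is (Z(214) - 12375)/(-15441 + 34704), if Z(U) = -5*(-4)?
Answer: -12355/19263 ≈ -0.64139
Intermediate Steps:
Z(U) = 20
(Z(214) - 12375)/(-15441 + 34704) = (20 - 12375)/(-15441 + 34704) = -12355/19263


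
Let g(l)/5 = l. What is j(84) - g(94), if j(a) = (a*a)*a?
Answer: 592234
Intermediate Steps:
j(a) = a³ (j(a) = a²*a = a³)
g(l) = 5*l
j(84) - g(94) = 84³ - 5*94 = 592704 - 1*470 = 592704 - 470 = 592234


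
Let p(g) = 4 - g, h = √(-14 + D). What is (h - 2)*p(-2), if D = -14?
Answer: -12 + 12*I*√7 ≈ -12.0 + 31.749*I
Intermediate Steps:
h = 2*I*√7 (h = √(-14 - 14) = √(-28) = 2*I*√7 ≈ 5.2915*I)
(h - 2)*p(-2) = (2*I*√7 - 2)*(4 - 1*(-2)) = (-2 + 2*I*√7)*(4 + 2) = (-2 + 2*I*√7)*6 = -12 + 12*I*√7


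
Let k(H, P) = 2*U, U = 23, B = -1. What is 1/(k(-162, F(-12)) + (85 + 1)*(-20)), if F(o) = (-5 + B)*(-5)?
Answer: -1/1674 ≈ -0.00059737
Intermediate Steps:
F(o) = 30 (F(o) = (-5 - 1)*(-5) = -6*(-5) = 30)
k(H, P) = 46 (k(H, P) = 2*23 = 46)
1/(k(-162, F(-12)) + (85 + 1)*(-20)) = 1/(46 + (85 + 1)*(-20)) = 1/(46 + 86*(-20)) = 1/(46 - 1720) = 1/(-1674) = -1/1674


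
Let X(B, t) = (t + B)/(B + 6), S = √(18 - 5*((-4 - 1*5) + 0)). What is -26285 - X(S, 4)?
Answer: -236578/9 + 2*√7/9 ≈ -26286.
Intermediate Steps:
S = 3*√7 (S = √(18 - 5*((-4 - 5) + 0)) = √(18 - 5*(-9 + 0)) = √(18 - 5*(-9)) = √(18 + 45) = √63 = 3*√7 ≈ 7.9373)
X(B, t) = (B + t)/(6 + B)
-26285 - X(S, 4) = -26285 - (3*√7 + 4)/(6 + 3*√7) = -26285 - (4 + 3*√7)/(6 + 3*√7)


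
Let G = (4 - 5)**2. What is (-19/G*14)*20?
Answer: -5320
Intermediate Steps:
G = 1 (G = (-1)**2 = 1)
(-19/G*14)*20 = (-19/1*14)*20 = (-19*1*14)*20 = -19*14*20 = -266*20 = -5320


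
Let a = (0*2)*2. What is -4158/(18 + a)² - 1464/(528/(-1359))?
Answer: 123925/33 ≈ 3755.3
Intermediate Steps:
a = 0 (a = 0*2 = 0)
-4158/(18 + a)² - 1464/(528/(-1359)) = -4158/(18 + 0)² - 1464/(528/(-1359)) = -4158/(18²) - 1464/(528*(-1/1359)) = -4158/324 - 1464/(-176/453) = -4158*1/324 - 1464*(-453/176) = -77/6 + 82899/22 = 123925/33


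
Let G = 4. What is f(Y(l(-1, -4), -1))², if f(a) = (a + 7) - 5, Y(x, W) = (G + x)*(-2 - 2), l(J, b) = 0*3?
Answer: 196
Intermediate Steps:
l(J, b) = 0
Y(x, W) = -16 - 4*x (Y(x, W) = (4 + x)*(-2 - 2) = (4 + x)*(-4) = -16 - 4*x)
f(a) = 2 + a (f(a) = (7 + a) - 5 = 2 + a)
f(Y(l(-1, -4), -1))² = (2 + (-16 - 4*0))² = (2 + (-16 + 0))² = (2 - 16)² = (-14)² = 196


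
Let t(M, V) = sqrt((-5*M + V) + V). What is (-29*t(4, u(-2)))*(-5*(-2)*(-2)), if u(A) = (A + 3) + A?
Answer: 580*I*sqrt(22) ≈ 2720.4*I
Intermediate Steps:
u(A) = 3 + 2*A (u(A) = (3 + A) + A = 3 + 2*A)
t(M, V) = sqrt(-5*M + 2*V) (t(M, V) = sqrt((V - 5*M) + V) = sqrt(-5*M + 2*V))
(-29*t(4, u(-2)))*(-5*(-2)*(-2)) = (-29*sqrt(-5*4 + 2*(3 + 2*(-2))))*(-5*(-2)*(-2)) = (-29*sqrt(-20 + 2*(3 - 4)))*(10*(-2)) = -29*sqrt(-20 + 2*(-1))*(-20) = -29*sqrt(-20 - 2)*(-20) = -29*I*sqrt(22)*(-20) = 580*I*sqrt(22)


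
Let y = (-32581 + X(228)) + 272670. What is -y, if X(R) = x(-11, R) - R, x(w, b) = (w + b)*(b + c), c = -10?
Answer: -287167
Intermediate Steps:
x(w, b) = (-10 + b)*(b + w) (x(w, b) = (w + b)*(b - 10) = (b + w)*(-10 + b) = (-10 + b)*(b + w))
X(R) = 110 + R² - 22*R (X(R) = (R² - 10*R - 10*(-11) + R*(-11)) - R = (R² - 10*R + 110 - 11*R) - R = (110 + R² - 21*R) - R = 110 + R² - 22*R)
y = 287167 (y = (-32581 + (110 + 228² - 22*228)) + 272670 = (-32581 + (110 + 51984 - 5016)) + 272670 = (-32581 + 47078) + 272670 = 14497 + 272670 = 287167)
-y = -1*287167 = -287167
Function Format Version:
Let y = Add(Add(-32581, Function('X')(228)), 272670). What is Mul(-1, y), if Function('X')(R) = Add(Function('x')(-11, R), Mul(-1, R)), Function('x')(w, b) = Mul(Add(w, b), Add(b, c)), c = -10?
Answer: -287167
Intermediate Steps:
Function('x')(w, b) = Mul(Add(-10, b), Add(b, w)) (Function('x')(w, b) = Mul(Add(w, b), Add(b, -10)) = Mul(Add(b, w), Add(-10, b)) = Mul(Add(-10, b), Add(b, w)))
Function('X')(R) = Add(110, Pow(R, 2), Mul(-22, R)) (Function('X')(R) = Add(Add(Pow(R, 2), Mul(-10, R), Mul(-10, -11), Mul(R, -11)), Mul(-1, R)) = Add(Add(Pow(R, 2), Mul(-10, R), 110, Mul(-11, R)), Mul(-1, R)) = Add(Add(110, Pow(R, 2), Mul(-21, R)), Mul(-1, R)) = Add(110, Pow(R, 2), Mul(-22, R)))
y = 287167 (y = Add(Add(-32581, Add(110, Pow(228, 2), Mul(-22, 228))), 272670) = Add(Add(-32581, Add(110, 51984, -5016)), 272670) = Add(Add(-32581, 47078), 272670) = Add(14497, 272670) = 287167)
Mul(-1, y) = Mul(-1, 287167) = -287167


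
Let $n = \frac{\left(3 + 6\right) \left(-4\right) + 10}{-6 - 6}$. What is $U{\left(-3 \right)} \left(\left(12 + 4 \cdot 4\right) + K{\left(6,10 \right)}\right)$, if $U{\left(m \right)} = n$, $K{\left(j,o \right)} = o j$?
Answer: $\frac{572}{3} \approx 190.67$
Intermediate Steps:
$K{\left(j,o \right)} = j o$
$n = \frac{13}{6}$ ($n = \frac{9 \left(-4\right) + 10}{-12} = \left(-36 + 10\right) \left(- \frac{1}{12}\right) = \left(-26\right) \left(- \frac{1}{12}\right) = \frac{13}{6} \approx 2.1667$)
$U{\left(m \right)} = \frac{13}{6}$
$U{\left(-3 \right)} \left(\left(12 + 4 \cdot 4\right) + K{\left(6,10 \right)}\right) = \frac{13 \left(\left(12 + 4 \cdot 4\right) + 6 \cdot 10\right)}{6} = \frac{13 \left(\left(12 + 16\right) + 60\right)}{6} = \frac{13 \left(28 + 60\right)}{6} = \frac{13}{6} \cdot 88 = \frac{572}{3}$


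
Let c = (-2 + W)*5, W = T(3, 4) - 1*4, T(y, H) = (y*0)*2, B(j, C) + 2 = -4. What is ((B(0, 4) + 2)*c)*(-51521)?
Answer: -6182520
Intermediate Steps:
B(j, C) = -6 (B(j, C) = -2 - 4 = -6)
T(y, H) = 0 (T(y, H) = 0*2 = 0)
W = -4 (W = 0 - 1*4 = 0 - 4 = -4)
c = -30 (c = (-2 - 4)*5 = -6*5 = -30)
((B(0, 4) + 2)*c)*(-51521) = ((-6 + 2)*(-30))*(-51521) = -4*(-30)*(-51521) = 120*(-51521) = -6182520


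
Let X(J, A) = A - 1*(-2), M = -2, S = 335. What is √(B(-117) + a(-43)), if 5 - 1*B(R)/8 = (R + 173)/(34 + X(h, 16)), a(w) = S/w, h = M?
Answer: 11*√60931/559 ≈ 4.8574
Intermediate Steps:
h = -2
X(J, A) = 2 + A (X(J, A) = A + 2 = 2 + A)
a(w) = 335/w
B(R) = 174/13 - 2*R/13 (B(R) = 40 - 8*(R + 173)/(34 + (2 + 16)) = 40 - 8*(173 + R)/(34 + 18) = 40 - 8*(173 + R)/52 = 40 - 8*(173/52 + R/52) = 40 + (-346/13 - 2*R/13) = 174/13 - 2*R/13)
√(B(-117) + a(-43)) = √((174/13 - 2/13*(-117)) + 335/(-43)) = √((174/13 + 18) + 335*(-1/43)) = √(408/13 - 335/43) = √(13189/559) = 11*√60931/559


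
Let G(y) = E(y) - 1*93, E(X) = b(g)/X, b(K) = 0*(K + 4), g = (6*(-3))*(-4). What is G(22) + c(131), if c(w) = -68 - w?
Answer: -292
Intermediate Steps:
g = 72 (g = -18*(-4) = 72)
b(K) = 0 (b(K) = 0*(4 + K) = 0)
E(X) = 0 (E(X) = 0/X = 0)
G(y) = -93 (G(y) = 0 - 1*93 = 0 - 93 = -93)
G(22) + c(131) = -93 + (-68 - 1*131) = -93 + (-68 - 131) = -93 - 199 = -292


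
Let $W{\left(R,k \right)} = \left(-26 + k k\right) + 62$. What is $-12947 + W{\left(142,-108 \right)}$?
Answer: $-1247$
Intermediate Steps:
$W{\left(R,k \right)} = 36 + k^{2}$ ($W{\left(R,k \right)} = \left(-26 + k^{2}\right) + 62 = 36 + k^{2}$)
$-12947 + W{\left(142,-108 \right)} = -12947 + \left(36 + \left(-108\right)^{2}\right) = -12947 + \left(36 + 11664\right) = -12947 + 11700 = -1247$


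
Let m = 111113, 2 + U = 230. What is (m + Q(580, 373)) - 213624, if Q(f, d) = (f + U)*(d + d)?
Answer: 500257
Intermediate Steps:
U = 228 (U = -2 + 230 = 228)
Q(f, d) = 2*d*(228 + f) (Q(f, d) = (f + 228)*(d + d) = (228 + f)*(2*d) = 2*d*(228 + f))
(m + Q(580, 373)) - 213624 = (111113 + 2*373*(228 + 580)) - 213624 = (111113 + 2*373*808) - 213624 = (111113 + 602768) - 213624 = 713881 - 213624 = 500257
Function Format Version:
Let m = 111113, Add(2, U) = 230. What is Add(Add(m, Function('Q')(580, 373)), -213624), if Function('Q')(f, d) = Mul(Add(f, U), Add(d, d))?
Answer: 500257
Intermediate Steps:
U = 228 (U = Add(-2, 230) = 228)
Function('Q')(f, d) = Mul(2, d, Add(228, f)) (Function('Q')(f, d) = Mul(Add(f, 228), Add(d, d)) = Mul(Add(228, f), Mul(2, d)) = Mul(2, d, Add(228, f)))
Add(Add(m, Function('Q')(580, 373)), -213624) = Add(Add(111113, Mul(2, 373, Add(228, 580))), -213624) = Add(Add(111113, Mul(2, 373, 808)), -213624) = Add(Add(111113, 602768), -213624) = Add(713881, -213624) = 500257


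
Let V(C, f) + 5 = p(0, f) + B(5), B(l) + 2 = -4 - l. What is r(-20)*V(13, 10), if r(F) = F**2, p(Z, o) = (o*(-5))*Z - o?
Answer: -10400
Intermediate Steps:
p(Z, o) = -o - 5*Z*o (p(Z, o) = (-5*o)*Z - o = -5*Z*o - o = -o - 5*Z*o)
B(l) = -6 - l (B(l) = -2 + (-4 - l) = -6 - l)
V(C, f) = -16 - f (V(C, f) = -5 + (-f*(1 + 5*0) + (-6 - 1*5)) = -5 + (-f*(1 + 0) + (-6 - 5)) = -5 + (-1*f*1 - 11) = -5 + (-f - 11) = -5 + (-11 - f) = -16 - f)
r(-20)*V(13, 10) = (-20)**2*(-16 - 1*10) = 400*(-16 - 10) = 400*(-26) = -10400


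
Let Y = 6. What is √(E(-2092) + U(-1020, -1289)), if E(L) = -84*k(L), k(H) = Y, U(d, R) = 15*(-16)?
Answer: 2*I*√186 ≈ 27.276*I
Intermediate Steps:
U(d, R) = -240
k(H) = 6
E(L) = -504 (E(L) = -84*6 = -504)
√(E(-2092) + U(-1020, -1289)) = √(-504 - 240) = √(-744) = 2*I*√186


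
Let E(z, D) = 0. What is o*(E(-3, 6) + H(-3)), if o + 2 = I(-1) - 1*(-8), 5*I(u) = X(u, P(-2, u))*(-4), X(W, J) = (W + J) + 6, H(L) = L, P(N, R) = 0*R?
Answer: -6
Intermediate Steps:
P(N, R) = 0
X(W, J) = 6 + J + W (X(W, J) = (J + W) + 6 = 6 + J + W)
I(u) = -24/5 - 4*u/5 (I(u) = ((6 + 0 + u)*(-4))/5 = ((6 + u)*(-4))/5 = (-24 - 4*u)/5 = -24/5 - 4*u/5)
o = 2 (o = -2 + ((-24/5 - 4/5*(-1)) - 1*(-8)) = -2 + ((-24/5 + 4/5) + 8) = -2 + (-4 + 8) = -2 + 4 = 2)
o*(E(-3, 6) + H(-3)) = 2*(0 - 3) = 2*(-3) = -6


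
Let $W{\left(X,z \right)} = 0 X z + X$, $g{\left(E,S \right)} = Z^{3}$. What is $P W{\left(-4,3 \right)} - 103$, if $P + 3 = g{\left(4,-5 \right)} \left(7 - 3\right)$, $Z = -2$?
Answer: $37$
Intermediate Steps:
$g{\left(E,S \right)} = -8$ ($g{\left(E,S \right)} = \left(-2\right)^{3} = -8$)
$W{\left(X,z \right)} = X$ ($W{\left(X,z \right)} = 0 z + X = 0 + X = X$)
$P = -35$ ($P = -3 - 8 \left(7 - 3\right) = -3 - 32 = -35$)
$P W{\left(-4,3 \right)} - 103 = \left(-35\right) \left(-4\right) - 103 = 140 - 103 = 37$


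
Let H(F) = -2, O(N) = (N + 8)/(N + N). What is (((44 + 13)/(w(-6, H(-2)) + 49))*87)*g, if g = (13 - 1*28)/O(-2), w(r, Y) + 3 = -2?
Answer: 24795/22 ≈ 1127.0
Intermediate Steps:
O(N) = (8 + N)/(2*N) (O(N) = (8 + N)/((2*N)) = (8 + N)*(1/(2*N)) = (8 + N)/(2*N))
w(r, Y) = -5 (w(r, Y) = -3 - 2 = -5)
g = 10 (g = (13 - 1*28)/(((½)*(8 - 2)/(-2))) = (13 - 28)/(((½)*(-½)*6)) = -15/(-3/2) = -15*(-⅔) = 10)
(((44 + 13)/(w(-6, H(-2)) + 49))*87)*g = (((44 + 13)/(-5 + 49))*87)*10 = ((57/44)*87)*10 = (4959/44)*10 = 24795/22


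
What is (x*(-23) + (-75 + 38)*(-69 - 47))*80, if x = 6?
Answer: 332320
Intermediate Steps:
(x*(-23) + (-75 + 38)*(-69 - 47))*80 = (6*(-23) + (-75 + 38)*(-69 - 47))*80 = (-138 - 37*(-116))*80 = (-138 + 4292)*80 = 4154*80 = 332320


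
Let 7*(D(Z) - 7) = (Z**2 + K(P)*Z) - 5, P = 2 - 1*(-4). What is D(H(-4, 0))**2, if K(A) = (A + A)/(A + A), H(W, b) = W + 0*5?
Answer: 64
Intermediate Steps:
H(W, b) = W (H(W, b) = W + 0 = W)
P = 6 (P = 2 + 4 = 6)
K(A) = 1 (K(A) = (2*A)/((2*A)) = (2*A)*(1/(2*A)) = 1)
D(Z) = 44/7 + Z/7 + Z**2/7 (D(Z) = 7 + ((Z**2 + 1*Z) - 5)/7 = 7 + ((Z**2 + Z) - 5)/7 = 7 + ((Z + Z**2) - 5)/7 = 7 + (-5 + Z + Z**2)/7 = 7 + (-5/7 + Z/7 + Z**2/7) = 44/7 + Z/7 + Z**2/7)
D(H(-4, 0))**2 = (44/7 + (1/7)*(-4) + (1/7)*(-4)**2)**2 = (44/7 - 4/7 + (1/7)*16)**2 = (44/7 - 4/7 + 16/7)**2 = 8**2 = 64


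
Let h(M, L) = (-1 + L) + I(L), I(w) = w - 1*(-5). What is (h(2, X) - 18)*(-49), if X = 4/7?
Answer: 630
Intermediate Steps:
I(w) = 5 + w (I(w) = w + 5 = 5 + w)
X = 4/7 (X = 4*(⅐) = 4/7 ≈ 0.57143)
h(M, L) = 4 + 2*L (h(M, L) = (-1 + L) + (5 + L) = 4 + 2*L)
(h(2, X) - 18)*(-49) = ((4 + 2*(4/7)) - 18)*(-49) = ((4 + 8/7) - 18)*(-49) = (36/7 - 18)*(-49) = -90/7*(-49) = 630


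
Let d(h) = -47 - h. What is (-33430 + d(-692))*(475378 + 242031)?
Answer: -23520254065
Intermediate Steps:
(-33430 + d(-692))*(475378 + 242031) = (-33430 + (-47 - 1*(-692)))*(475378 + 242031) = (-33430 + (-47 + 692))*717409 = (-33430 + 645)*717409 = -32785*717409 = -23520254065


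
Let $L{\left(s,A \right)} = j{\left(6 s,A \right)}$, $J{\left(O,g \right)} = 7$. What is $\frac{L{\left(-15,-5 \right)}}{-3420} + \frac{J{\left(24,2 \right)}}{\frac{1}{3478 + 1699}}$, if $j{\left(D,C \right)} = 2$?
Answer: $\frac{61968689}{1710} \approx 36239.0$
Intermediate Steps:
$L{\left(s,A \right)} = 2$
$\frac{L{\left(-15,-5 \right)}}{-3420} + \frac{J{\left(24,2 \right)}}{\frac{1}{3478 + 1699}} = \frac{2}{-3420} + \frac{7}{\frac{1}{3478 + 1699}} = 2 \left(- \frac{1}{3420}\right) + \frac{7}{\frac{1}{5177}} = - \frac{1}{1710} + 7 \frac{1}{\frac{1}{5177}} = - \frac{1}{1710} + 7 \cdot 5177 = - \frac{1}{1710} + 36239 = \frac{61968689}{1710}$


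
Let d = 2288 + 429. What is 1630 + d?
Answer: 4347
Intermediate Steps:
d = 2717
1630 + d = 1630 + 2717 = 4347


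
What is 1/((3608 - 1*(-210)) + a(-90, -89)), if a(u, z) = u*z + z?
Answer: 1/11739 ≈ 8.5186e-5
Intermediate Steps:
a(u, z) = z + u*z
1/((3608 - 1*(-210)) + a(-90, -89)) = 1/((3608 - 1*(-210)) - 89*(1 - 90)) = 1/((3608 + 210) - 89*(-89)) = 1/(3818 + 7921) = 1/11739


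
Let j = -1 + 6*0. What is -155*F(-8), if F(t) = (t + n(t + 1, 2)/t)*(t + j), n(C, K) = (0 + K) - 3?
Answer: -87885/8 ≈ -10986.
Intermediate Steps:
n(C, K) = -3 + K (n(C, K) = K - 3 = -3 + K)
j = -1 (j = -1 + 0 = -1)
F(t) = (-1 + t)*(t - 1/t) (F(t) = (t + (-3 + 2)/t)*(t - 1) = (t - 1/t)*(-1 + t) = (-1 + t)*(t - 1/t))
-155*F(-8) = -155*(-1 + 1/(-8) + (-8)² - 1*(-8)) = -155*(-1 - ⅛ + 64 + 8) = -155*567/8 = -87885/8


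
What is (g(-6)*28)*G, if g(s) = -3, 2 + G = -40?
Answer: 3528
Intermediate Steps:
G = -42 (G = -2 - 40 = -42)
(g(-6)*28)*G = -3*28*(-42) = -84*(-42) = 3528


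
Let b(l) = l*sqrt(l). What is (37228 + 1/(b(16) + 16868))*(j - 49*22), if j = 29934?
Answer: 4547305201358/4233 ≈ 1.0743e+9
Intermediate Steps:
b(l) = l**(3/2)
(37228 + 1/(b(16) + 16868))*(j - 49*22) = (37228 + 1/(16**(3/2) + 16868))*(29934 - 49*22) = (37228 + 1/(64 + 16868))*(29934 - 1078) = (37228 + 1/16932)*28856 = (630344497/16932)*28856 = 4547305201358/4233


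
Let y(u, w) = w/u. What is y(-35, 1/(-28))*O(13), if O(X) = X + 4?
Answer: 17/980 ≈ 0.017347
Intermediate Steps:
O(X) = 4 + X
y(-35, 1/(-28))*O(13) = (1/(-28*(-35)))*(4 + 13) = -1/28*(-1/35)*17 = (1/980)*17 = 17/980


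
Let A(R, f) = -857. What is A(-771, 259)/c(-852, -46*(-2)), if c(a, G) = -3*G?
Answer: 857/276 ≈ 3.1051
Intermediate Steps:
A(-771, 259)/c(-852, -46*(-2)) = -857/((-(-138)*(-2))) = -857/((-3*92)) = -857/(-276) = -857*(-1/276) = 857/276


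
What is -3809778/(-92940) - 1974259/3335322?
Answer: 521806197794/12916034445 ≈ 40.400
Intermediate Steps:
-3809778/(-92940) - 1974259/3335322 = -3809778*(-1/92940) - 1974259*1/3335322 = 634963/15490 - 1974259/3335322 = 521806197794/12916034445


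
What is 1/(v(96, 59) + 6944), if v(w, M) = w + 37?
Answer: 1/7077 ≈ 0.00014130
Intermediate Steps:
v(w, M) = 37 + w
1/(v(96, 59) + 6944) = 1/((37 + 96) + 6944) = 1/(133 + 6944) = 1/7077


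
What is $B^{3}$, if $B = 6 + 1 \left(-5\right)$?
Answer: $1$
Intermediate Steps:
$B = 1$ ($B = 6 - 5 = 1$)
$B^{3} = 1^{3} = 1$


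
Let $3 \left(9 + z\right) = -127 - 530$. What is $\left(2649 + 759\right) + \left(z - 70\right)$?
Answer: $3110$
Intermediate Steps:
$z = -228$ ($z = -9 + \frac{-127 - 530}{3} = -9 + \frac{1}{3} \left(-657\right) = -9 - 219 = -228$)
$\left(2649 + 759\right) + \left(z - 70\right) = \left(2649 + 759\right) - 298 = 3408 - 298 = 3110$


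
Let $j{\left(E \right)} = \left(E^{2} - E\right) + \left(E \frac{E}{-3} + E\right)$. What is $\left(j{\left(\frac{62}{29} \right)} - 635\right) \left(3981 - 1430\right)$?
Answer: $- \frac{4067357767}{2523} \approx -1.6121 \cdot 10^{6}$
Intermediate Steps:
$j{\left(E \right)} = \frac{2 E^{2}}{3}$ ($j{\left(E \right)} = \left(E^{2} - E\right) + \left(E E \left(- \frac{1}{3}\right) + E\right) = \left(E^{2} - E\right) + \left(E \left(- \frac{E}{3}\right) + E\right) = \left(E^{2} - E\right) - \left(- E + \frac{E^{2}}{3}\right) = \frac{2 E^{2}}{3}$)
$\left(j{\left(\frac{62}{29} \right)} - 635\right) \left(3981 - 1430\right) = \left(\frac{2 \left(\frac{62}{29}\right)^{2}}{3} - 635\right) \left(3981 - 1430\right) = \left(\frac{2 \left(62 \cdot \frac{1}{29}\right)^{2}}{3} - 635\right) 2551 = \left(\frac{2 \left(\frac{62}{29}\right)^{2}}{3} - 635\right) 2551 = \left(\frac{2}{3} \cdot \frac{3844}{841} - 635\right) 2551 = \left(\frac{7688}{2523} - 635\right) 2551 = \left(- \frac{1594417}{2523}\right) 2551 = - \frac{4067357767}{2523}$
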